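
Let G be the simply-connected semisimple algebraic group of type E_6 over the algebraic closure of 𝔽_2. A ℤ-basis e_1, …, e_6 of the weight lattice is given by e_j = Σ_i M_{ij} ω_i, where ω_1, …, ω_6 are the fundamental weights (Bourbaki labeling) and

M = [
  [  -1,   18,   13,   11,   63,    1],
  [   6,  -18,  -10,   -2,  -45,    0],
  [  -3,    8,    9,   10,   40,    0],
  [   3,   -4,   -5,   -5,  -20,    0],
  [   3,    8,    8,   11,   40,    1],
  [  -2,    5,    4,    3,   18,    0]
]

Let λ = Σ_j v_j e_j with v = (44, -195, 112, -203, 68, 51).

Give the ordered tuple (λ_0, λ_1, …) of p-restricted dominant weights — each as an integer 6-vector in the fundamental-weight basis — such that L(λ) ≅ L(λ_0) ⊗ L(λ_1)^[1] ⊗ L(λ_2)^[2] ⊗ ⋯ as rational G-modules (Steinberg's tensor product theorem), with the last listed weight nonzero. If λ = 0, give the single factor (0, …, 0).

((0, 0, 0, 1, 0, 0), (0, 0, 1, 1, 1, 0), (1, 0, 1, 1, 1, 0))

Converting to the ω-basis (c_i = row i of M dotted with v = (44, -195, 112, -203, 68, 51)):
  c_1 = (-1)·(44) + (18)·(-195) + (13)·(112) + (11)·(-203) + (63)·(68) + (1)·(51) = 4
  c_2 = (6)·(44) + (-18)·(-195) + (-10)·(112) + (-2)·(-203) + (-45)·(68) + (0)·(51) = 0
  c_3 = (-3)·(44) + (8)·(-195) + (9)·(112) + (10)·(-203) + (40)·(68) + (0)·(51) = 6
  c_4 = (3)·(44) + (-4)·(-195) + (-5)·(112) + (-5)·(-203) + (-20)·(68) + (0)·(51) = 7
  c_5 = (3)·(44) + (8)·(-195) + (8)·(112) + (11)·(-203) + (40)·(68) + (1)·(51) = 6
  c_6 = (-2)·(44) + (5)·(-195) + (4)·(112) + (3)·(-203) + (18)·(68) + (0)·(51) = 0
p = 2; digits c_i = Σ_j d_{ij}·2^j, 0 ≤ d_{ij} < 2:
  c_1 = 4 = 0·2^0 + 0·2^1 + 1·2^2
  c_2 = 0
  c_3 = 6 = 0·2^0 + 1·2^1 + 1·2^2
  c_4 = 7 = 1·2^0 + 1·2^1 + 1·2^2
  c_5 = 6 = 0·2^0 + 1·2^1 + 1·2^2
  c_6 = 0
p-restricted factor λ_0 = (0, 0, 0, 1, 0, 0)
p-restricted factor λ_1 = (0, 0, 1, 1, 1, 0)
p-restricted factor λ_2 = (1, 0, 1, 1, 1, 0)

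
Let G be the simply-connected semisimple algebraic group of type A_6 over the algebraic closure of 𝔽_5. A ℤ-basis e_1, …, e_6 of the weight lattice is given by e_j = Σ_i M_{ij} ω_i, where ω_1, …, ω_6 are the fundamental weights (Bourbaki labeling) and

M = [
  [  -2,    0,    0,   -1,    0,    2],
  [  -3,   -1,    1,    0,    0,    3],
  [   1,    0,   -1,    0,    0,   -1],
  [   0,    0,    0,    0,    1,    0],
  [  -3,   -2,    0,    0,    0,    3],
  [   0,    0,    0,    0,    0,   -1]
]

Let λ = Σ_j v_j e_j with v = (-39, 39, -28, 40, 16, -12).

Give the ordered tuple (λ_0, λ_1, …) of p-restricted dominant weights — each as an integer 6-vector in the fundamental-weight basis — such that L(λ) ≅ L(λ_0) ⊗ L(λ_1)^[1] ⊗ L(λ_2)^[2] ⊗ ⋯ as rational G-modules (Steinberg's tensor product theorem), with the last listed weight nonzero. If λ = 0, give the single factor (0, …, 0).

((4, 4, 1, 1, 3, 2), (2, 2, 0, 3, 0, 2))

Converting to the ω-basis (c_i = row i of M dotted with v = (-39, 39, -28, 40, 16, -12)):
  c_1 = (-2)·(-39) + 0·39 + (0)·(-28) + (-1)·(40) + 0·16 + (2)·(-12) = 14
  c_2 = (-3)·(-39) + (-1)·(39) + (1)·(-28) + 0·40 + 0·16 + (3)·(-12) = 14
  c_3 = (1)·(-39) + 0·39 + (-1)·(-28) + 0·40 + 0·16 + (-1)·(-12) = 1
  c_4 = (0)·(-39) + 0·39 + (0)·(-28) + 0·40 + 1·16 + (0)·(-12) = 16
  c_5 = (-3)·(-39) + (-2)·(39) + (0)·(-28) + 0·40 + 0·16 + (3)·(-12) = 3
  c_6 = (0)·(-39) + 0·39 + (0)·(-28) + 0·40 + 0·16 + (-1)·(-12) = 12
Expand coordinatewise in base 5:
  c_1 = 14 = 4·5^0 + 2·5^1
  c_2 = 14 = 4·5^0 + 2·5^1
  c_3 = 1 = 1·5^0
  c_4 = 16 = 1·5^0 + 3·5^1
  c_5 = 3 = 3·5^0
  c_6 = 12 = 2·5^0 + 2·5^1
Factor λ_0 = (4, 4, 1, 1, 3, 2)
Factor λ_1 = (2, 2, 0, 3, 0, 2)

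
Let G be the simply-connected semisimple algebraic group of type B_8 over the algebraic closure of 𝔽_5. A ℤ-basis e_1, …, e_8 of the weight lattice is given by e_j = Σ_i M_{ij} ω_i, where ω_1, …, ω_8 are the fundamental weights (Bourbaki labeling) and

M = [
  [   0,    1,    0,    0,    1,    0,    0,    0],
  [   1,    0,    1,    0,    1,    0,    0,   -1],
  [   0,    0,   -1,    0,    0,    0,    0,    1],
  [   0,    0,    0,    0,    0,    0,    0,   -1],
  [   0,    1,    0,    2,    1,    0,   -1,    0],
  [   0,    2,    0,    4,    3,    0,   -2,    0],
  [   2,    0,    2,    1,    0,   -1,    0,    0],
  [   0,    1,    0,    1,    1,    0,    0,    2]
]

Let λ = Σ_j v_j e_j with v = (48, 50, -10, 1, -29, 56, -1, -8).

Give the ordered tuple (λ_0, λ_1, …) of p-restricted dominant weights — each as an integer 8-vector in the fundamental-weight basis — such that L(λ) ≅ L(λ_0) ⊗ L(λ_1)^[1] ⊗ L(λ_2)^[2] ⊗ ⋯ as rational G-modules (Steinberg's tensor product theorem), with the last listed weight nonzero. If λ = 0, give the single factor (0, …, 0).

Compute c_i = Σ_j M_{ij} v_j with v = (48, 50, -10, 1, -29, 56, -1, -8):
  c_1 = 0·48 + 1·50 + (0)·(-10) + 0·1 + (1)·(-29) + 0·56 + (0)·(-1) + (0)·(-8) = 21
  c_2 = 1·48 + 0·50 + (1)·(-10) + 0·1 + (1)·(-29) + 0·56 + (0)·(-1) + (-1)·(-8) = 17
  c_3 = 0·48 + 0·50 + (-1)·(-10) + 0·1 + (0)·(-29) + 0·56 + (0)·(-1) + (1)·(-8) = 2
  c_4 = 0·48 + 0·50 + (0)·(-10) + 0·1 + (0)·(-29) + 0·56 + (0)·(-1) + (-1)·(-8) = 8
  c_5 = 0·48 + 1·50 + (0)·(-10) + 2·1 + (1)·(-29) + 0·56 + (-1)·(-1) + (0)·(-8) = 24
  c_6 = 0·48 + 2·50 + (0)·(-10) + 4·1 + (3)·(-29) + 0·56 + (-2)·(-1) + (0)·(-8) = 19
  c_7 = 2·48 + 0·50 + (2)·(-10) + 1·1 + (0)·(-29) + (-1)·(56) + (0)·(-1) + (0)·(-8) = 21
  c_8 = 0·48 + 1·50 + (0)·(-10) + 1·1 + (1)·(-29) + 0·56 + (0)·(-1) + (2)·(-8) = 6
Writing each c_i in base p = 5:
  c_1 = 21 = 1·5^0 + 4·5^1
  c_2 = 17 = 2·5^0 + 3·5^1
  c_3 = 2 = 2·5^0
  c_4 = 8 = 3·5^0 + 1·5^1
  c_5 = 24 = 4·5^0 + 4·5^1
  c_6 = 19 = 4·5^0 + 3·5^1
  c_7 = 21 = 1·5^0 + 4·5^1
  c_8 = 6 = 1·5^0 + 1·5^1
p-restricted factor λ_0 = (1, 2, 2, 3, 4, 4, 1, 1)
p-restricted factor λ_1 = (4, 3, 0, 1, 4, 3, 4, 1)

((1, 2, 2, 3, 4, 4, 1, 1), (4, 3, 0, 1, 4, 3, 4, 1))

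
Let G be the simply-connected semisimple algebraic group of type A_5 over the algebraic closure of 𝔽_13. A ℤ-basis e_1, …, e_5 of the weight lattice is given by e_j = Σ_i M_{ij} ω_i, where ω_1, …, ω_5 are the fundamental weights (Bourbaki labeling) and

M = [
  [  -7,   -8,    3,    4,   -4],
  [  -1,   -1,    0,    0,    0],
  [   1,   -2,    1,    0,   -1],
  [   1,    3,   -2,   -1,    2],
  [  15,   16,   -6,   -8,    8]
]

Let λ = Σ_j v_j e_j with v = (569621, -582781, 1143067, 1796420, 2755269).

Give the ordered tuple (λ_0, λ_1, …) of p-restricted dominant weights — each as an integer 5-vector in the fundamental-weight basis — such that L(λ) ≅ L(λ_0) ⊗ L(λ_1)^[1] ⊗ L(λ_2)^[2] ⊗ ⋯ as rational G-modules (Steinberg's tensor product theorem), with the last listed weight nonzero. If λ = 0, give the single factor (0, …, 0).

((9, 4, 1, 0, 8), (12, 11, 9, 12, 7), (3, 12, 12, 5, 8), (5, 5, 3, 9, 1), (9, 0, 4, 8, 1))

In the fundamental-weight basis, λ has coordinates c = M·v (v = (569621, -582781, 1143067, 1796420, 2755269)):
  c_1 = -7*569621 + -8*-582781 + 3*1143067 + 4*1796420 + -4*2755269 = 268706
  c_2 = -1*569621 + -1*-582781 + 0*1143067 + 0*1796420 + 0*2755269 = 13160
  c_3 = 1*569621 + -2*-582781 + 1*1143067 + 0*1796420 + -1*2755269 = 122981
  c_4 = 1*569621 + 3*-582781 + -2*1143067 + -1*1796420 + 2*2755269 = 249262
  c_5 = 15*569621 + 16*-582781 + -6*1143067 + -8*1796420 + 8*2755269 = 32209
Writing each c_i in base p = 13:
  c_1 = 268706 = 9·13^0 + 12·13^1 + 3·13^2 + 5·13^3 + 9·13^4
  c_2 = 13160 = 4·13^0 + 11·13^1 + 12·13^2 + 5·13^3
  c_3 = 122981 = 1·13^0 + 9·13^1 + 12·13^2 + 3·13^3 + 4·13^4
  c_4 = 249262 = 0·13^0 + 12·13^1 + 5·13^2 + 9·13^3 + 8·13^4
  c_5 = 32209 = 8·13^0 + 7·13^1 + 8·13^2 + 1·13^3 + 1·13^4
p-restricted factor λ_0 = (9, 4, 1, 0, 8)
p-restricted factor λ_1 = (12, 11, 9, 12, 7)
p-restricted factor λ_2 = (3, 12, 12, 5, 8)
p-restricted factor λ_3 = (5, 5, 3, 9, 1)
p-restricted factor λ_4 = (9, 0, 4, 8, 1)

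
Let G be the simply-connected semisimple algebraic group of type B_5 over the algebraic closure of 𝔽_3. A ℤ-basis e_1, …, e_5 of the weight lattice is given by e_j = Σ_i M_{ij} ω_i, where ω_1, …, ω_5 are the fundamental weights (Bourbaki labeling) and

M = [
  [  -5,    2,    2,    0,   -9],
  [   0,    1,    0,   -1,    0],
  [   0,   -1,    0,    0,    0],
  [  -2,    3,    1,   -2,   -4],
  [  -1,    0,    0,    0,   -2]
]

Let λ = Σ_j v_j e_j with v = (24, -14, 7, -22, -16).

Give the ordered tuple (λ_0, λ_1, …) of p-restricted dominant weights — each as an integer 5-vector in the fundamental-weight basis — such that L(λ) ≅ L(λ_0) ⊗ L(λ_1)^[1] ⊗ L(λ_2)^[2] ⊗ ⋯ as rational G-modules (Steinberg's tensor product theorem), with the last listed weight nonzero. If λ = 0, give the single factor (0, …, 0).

ω-coordinates c = M·v, v = (24, -14, 7, -22, -16):
  c_1 = (-5)·(24) + (2)·(-14) + (2)·(7) + (0)·(-22) + (-9)·(-16) = 10
  c_2 = (0)·(24) + (1)·(-14) + (0)·(7) + (-1)·(-22) + (0)·(-16) = 8
  c_3 = (0)·(24) + (-1)·(-14) + (0)·(7) + (0)·(-22) + (0)·(-16) = 14
  c_4 = (-2)·(24) + (3)·(-14) + (1)·(7) + (-2)·(-22) + (-4)·(-16) = 25
  c_5 = (-1)·(24) + (0)·(-14) + (0)·(7) + (0)·(-22) + (-2)·(-16) = 8
p = 3; digits c_i = Σ_j d_{ij}·3^j, 0 ≤ d_{ij} < 3:
  c_1 = 10 = 1·3^0 + 0·3^1 + 1·3^2
  c_2 = 8 = 2·3^0 + 2·3^1
  c_3 = 14 = 2·3^0 + 1·3^1 + 1·3^2
  c_4 = 25 = 1·3^0 + 2·3^1 + 2·3^2
  c_5 = 8 = 2·3^0 + 2·3^1
Factor λ_0 = (1, 2, 2, 1, 2)
Factor λ_1 = (0, 2, 1, 2, 2)
Factor λ_2 = (1, 0, 1, 2, 0)

((1, 2, 2, 1, 2), (0, 2, 1, 2, 2), (1, 0, 1, 2, 0))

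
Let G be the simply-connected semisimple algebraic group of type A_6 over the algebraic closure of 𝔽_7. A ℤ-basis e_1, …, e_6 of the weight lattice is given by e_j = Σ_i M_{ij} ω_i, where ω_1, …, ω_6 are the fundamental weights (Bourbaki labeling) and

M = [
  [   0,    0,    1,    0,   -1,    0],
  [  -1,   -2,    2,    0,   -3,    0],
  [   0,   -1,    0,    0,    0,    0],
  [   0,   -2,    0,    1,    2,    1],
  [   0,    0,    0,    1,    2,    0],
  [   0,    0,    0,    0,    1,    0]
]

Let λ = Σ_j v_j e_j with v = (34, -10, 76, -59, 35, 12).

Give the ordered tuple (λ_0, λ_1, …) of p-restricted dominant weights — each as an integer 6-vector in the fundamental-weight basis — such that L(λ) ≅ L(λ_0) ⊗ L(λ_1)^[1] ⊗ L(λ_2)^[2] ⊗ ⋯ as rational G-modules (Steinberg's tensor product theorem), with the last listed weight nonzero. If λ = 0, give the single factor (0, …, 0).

Compute c_i = Σ_j M_{ij} v_j with v = (34, -10, 76, -59, 35, 12):
  c_1 = 0*34 + 0*-10 + 1*76 + 0*-59 + -1*35 + 0*12 = 41
  c_2 = -1*34 + -2*-10 + 2*76 + 0*-59 + -3*35 + 0*12 = 33
  c_3 = 0*34 + -1*-10 + 0*76 + 0*-59 + 0*35 + 0*12 = 10
  c_4 = 0*34 + -2*-10 + 0*76 + 1*-59 + 2*35 + 1*12 = 43
  c_5 = 0*34 + 0*-10 + 0*76 + 1*-59 + 2*35 + 0*12 = 11
  c_6 = 0*34 + 0*-10 + 0*76 + 0*-59 + 1*35 + 0*12 = 35
Expand coordinatewise in base 7:
  c_1 = 41 = 6·7^0 + 5·7^1
  c_2 = 33 = 5·7^0 + 4·7^1
  c_3 = 10 = 3·7^0 + 1·7^1
  c_4 = 43 = 1·7^0 + 6·7^1
  c_5 = 11 = 4·7^0 + 1·7^1
  c_6 = 35 = 0·7^0 + 5·7^1
p-restricted factor λ_0 = (6, 5, 3, 1, 4, 0)
p-restricted factor λ_1 = (5, 4, 1, 6, 1, 5)

((6, 5, 3, 1, 4, 0), (5, 4, 1, 6, 1, 5))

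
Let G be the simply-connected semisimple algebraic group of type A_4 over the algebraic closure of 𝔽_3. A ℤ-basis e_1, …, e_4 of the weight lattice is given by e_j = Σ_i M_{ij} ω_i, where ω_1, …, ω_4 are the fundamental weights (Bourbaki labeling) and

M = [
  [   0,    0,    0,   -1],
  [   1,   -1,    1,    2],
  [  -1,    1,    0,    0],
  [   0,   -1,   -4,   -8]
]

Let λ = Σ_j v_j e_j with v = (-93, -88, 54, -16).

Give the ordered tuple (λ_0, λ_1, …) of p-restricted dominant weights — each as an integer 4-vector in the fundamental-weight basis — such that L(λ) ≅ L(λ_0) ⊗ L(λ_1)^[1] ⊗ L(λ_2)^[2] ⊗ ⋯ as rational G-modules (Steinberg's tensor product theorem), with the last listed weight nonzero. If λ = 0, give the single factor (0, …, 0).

Converting to the ω-basis (c_i = row i of M dotted with v = (-93, -88, 54, -16)):
  c_1 = (0)·(-93) + (0)·(-88) + (0)·(54) + (-1)·(-16) = 16
  c_2 = (1)·(-93) + (-1)·(-88) + (1)·(54) + (2)·(-16) = 17
  c_3 = (-1)·(-93) + (1)·(-88) + (0)·(54) + (0)·(-16) = 5
  c_4 = (0)·(-93) + (-1)·(-88) + (-4)·(54) + (-8)·(-16) = 0
Expand coordinatewise in base 3:
  c_1 = 16 = 1·3^0 + 2·3^1 + 1·3^2
  c_2 = 17 = 2·3^0 + 2·3^1 + 1·3^2
  c_3 = 5 = 2·3^0 + 1·3^1
  c_4 = 0
Factor λ_0 = (1, 2, 2, 0)
Factor λ_1 = (2, 2, 1, 0)
Factor λ_2 = (1, 1, 0, 0)

((1, 2, 2, 0), (2, 2, 1, 0), (1, 1, 0, 0))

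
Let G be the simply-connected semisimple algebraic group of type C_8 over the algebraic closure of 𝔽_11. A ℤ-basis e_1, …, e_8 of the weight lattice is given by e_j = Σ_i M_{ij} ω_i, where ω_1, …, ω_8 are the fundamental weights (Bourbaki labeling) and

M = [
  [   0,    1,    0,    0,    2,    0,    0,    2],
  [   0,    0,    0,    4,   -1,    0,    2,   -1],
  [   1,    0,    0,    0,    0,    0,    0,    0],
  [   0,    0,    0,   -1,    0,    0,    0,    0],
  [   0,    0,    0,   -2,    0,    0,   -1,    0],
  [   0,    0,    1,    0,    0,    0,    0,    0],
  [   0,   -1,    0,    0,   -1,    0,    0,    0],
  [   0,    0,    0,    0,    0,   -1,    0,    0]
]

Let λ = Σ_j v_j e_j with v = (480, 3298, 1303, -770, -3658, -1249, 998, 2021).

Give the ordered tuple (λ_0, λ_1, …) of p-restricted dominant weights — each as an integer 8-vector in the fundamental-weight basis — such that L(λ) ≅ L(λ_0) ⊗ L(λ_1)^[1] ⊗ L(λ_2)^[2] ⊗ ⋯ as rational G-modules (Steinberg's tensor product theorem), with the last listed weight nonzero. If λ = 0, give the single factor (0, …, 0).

((2, 3, 7, 0, 3, 5, 8, 6), (2, 6, 10, 4, 5, 8, 10, 3), (0, 4, 3, 6, 4, 10, 2, 10))

ω-coordinates c = M·v, v = (480, 3298, 1303, -770, -3658, -1249, 998, 2021):
  c_1 = 0·480 + 1·3298 + 0·1303 + (0)·(-770) + (2)·(-3658) + (0)·(-1249) + 0·998 + 2·2021 = 24
  c_2 = 0·480 + 0·3298 + 0·1303 + (4)·(-770) + (-1)·(-3658) + (0)·(-1249) + 2·998 + (-1)·(2021) = 553
  c_3 = 1·480 + 0·3298 + 0·1303 + (0)·(-770) + (0)·(-3658) + (0)·(-1249) + 0·998 + 0·2021 = 480
  c_4 = 0·480 + 0·3298 + 0·1303 + (-1)·(-770) + (0)·(-3658) + (0)·(-1249) + 0·998 + 0·2021 = 770
  c_5 = 0·480 + 0·3298 + 0·1303 + (-2)·(-770) + (0)·(-3658) + (0)·(-1249) + (-1)·(998) + 0·2021 = 542
  c_6 = 0·480 + 0·3298 + 1·1303 + (0)·(-770) + (0)·(-3658) + (0)·(-1249) + 0·998 + 0·2021 = 1303
  c_7 = 0·480 + (-1)·(3298) + 0·1303 + (0)·(-770) + (-1)·(-3658) + (0)·(-1249) + 0·998 + 0·2021 = 360
  c_8 = 0·480 + 0·3298 + 0·1303 + (0)·(-770) + (0)·(-3658) + (-1)·(-1249) + 0·998 + 0·2021 = 1249
Writing each c_i in base p = 11:
  c_1 = 24 = 2·11^0 + 2·11^1
  c_2 = 553 = 3·11^0 + 6·11^1 + 4·11^2
  c_3 = 480 = 7·11^0 + 10·11^1 + 3·11^2
  c_4 = 770 = 0·11^0 + 4·11^1 + 6·11^2
  c_5 = 542 = 3·11^0 + 5·11^1 + 4·11^2
  c_6 = 1303 = 5·11^0 + 8·11^1 + 10·11^2
  c_7 = 360 = 8·11^0 + 10·11^1 + 2·11^2
  c_8 = 1249 = 6·11^0 + 3·11^1 + 10·11^2
Factor λ_0 = (2, 3, 7, 0, 3, 5, 8, 6)
Factor λ_1 = (2, 6, 10, 4, 5, 8, 10, 3)
Factor λ_2 = (0, 4, 3, 6, 4, 10, 2, 10)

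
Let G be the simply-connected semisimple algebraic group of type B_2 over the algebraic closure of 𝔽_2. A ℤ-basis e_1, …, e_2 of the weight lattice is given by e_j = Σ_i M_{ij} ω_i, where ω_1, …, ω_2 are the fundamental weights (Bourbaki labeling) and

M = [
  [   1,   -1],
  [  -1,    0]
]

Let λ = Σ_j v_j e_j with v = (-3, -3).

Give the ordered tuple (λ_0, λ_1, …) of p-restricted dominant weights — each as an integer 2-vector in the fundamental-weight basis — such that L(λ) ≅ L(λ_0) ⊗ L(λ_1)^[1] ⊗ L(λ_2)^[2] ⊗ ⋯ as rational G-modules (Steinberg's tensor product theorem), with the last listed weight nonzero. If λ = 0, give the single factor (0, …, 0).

((0, 1), (0, 1))

Compute c_i = Σ_j M_{ij} v_j with v = (-3, -3):
  c_1 = (1)·(-3) + (-1)·(-3) = 0
  c_2 = (-1)·(-3) + (0)·(-3) = 3
Expand coordinatewise in base 2:
  c_1 = 0
  c_2 = 3 = 1·2^0 + 1·2^1
Factor λ_0 = (0, 1)
Factor λ_1 = (0, 1)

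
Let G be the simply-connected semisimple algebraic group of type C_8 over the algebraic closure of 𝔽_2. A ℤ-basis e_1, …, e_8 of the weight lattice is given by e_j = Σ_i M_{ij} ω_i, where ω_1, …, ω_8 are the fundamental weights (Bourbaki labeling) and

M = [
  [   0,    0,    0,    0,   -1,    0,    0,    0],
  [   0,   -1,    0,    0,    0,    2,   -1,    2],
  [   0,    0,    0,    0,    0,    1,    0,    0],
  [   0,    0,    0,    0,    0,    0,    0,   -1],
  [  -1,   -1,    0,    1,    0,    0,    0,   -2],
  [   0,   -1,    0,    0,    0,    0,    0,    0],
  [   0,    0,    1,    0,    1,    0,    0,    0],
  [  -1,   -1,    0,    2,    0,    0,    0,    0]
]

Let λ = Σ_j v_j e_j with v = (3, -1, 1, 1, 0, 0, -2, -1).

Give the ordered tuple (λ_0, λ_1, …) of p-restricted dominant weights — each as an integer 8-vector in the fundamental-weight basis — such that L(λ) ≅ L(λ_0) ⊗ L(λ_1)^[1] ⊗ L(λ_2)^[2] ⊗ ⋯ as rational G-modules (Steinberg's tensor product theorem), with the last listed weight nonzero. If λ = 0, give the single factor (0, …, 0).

Compute c_i = Σ_j M_{ij} v_j with v = (3, -1, 1, 1, 0, 0, -2, -1):
  c_1 = (0)·(3) + (0)·(-1) + (0)·(1) + (0)·(1) + (-1)·(0) + (0)·(0) + (0)·(-2) + (0)·(-1) = 0
  c_2 = (0)·(3) + (-1)·(-1) + (0)·(1) + (0)·(1) + (0)·(0) + (2)·(0) + (-1)·(-2) + (2)·(-1) = 1
  c_3 = (0)·(3) + (0)·(-1) + (0)·(1) + (0)·(1) + (0)·(0) + (1)·(0) + (0)·(-2) + (0)·(-1) = 0
  c_4 = (0)·(3) + (0)·(-1) + (0)·(1) + (0)·(1) + (0)·(0) + (0)·(0) + (0)·(-2) + (-1)·(-1) = 1
  c_5 = (-1)·(3) + (-1)·(-1) + (0)·(1) + (1)·(1) + (0)·(0) + (0)·(0) + (0)·(-2) + (-2)·(-1) = 1
  c_6 = (0)·(3) + (-1)·(-1) + (0)·(1) + (0)·(1) + (0)·(0) + (0)·(0) + (0)·(-2) + (0)·(-1) = 1
  c_7 = (0)·(3) + (0)·(-1) + (1)·(1) + (0)·(1) + (1)·(0) + (0)·(0) + (0)·(-2) + (0)·(-1) = 1
  c_8 = (-1)·(3) + (-1)·(-1) + (0)·(1) + (2)·(1) + (0)·(0) + (0)·(0) + (0)·(-2) + (0)·(-1) = 0
Expand coordinatewise in base 2:
  c_1 = 0
  c_2 = 1 = 1·2^0
  c_3 = 0
  c_4 = 1 = 1·2^0
  c_5 = 1 = 1·2^0
  c_6 = 1 = 1·2^0
  c_7 = 1 = 1·2^0
  c_8 = 0
λ_0 = (0, 1, 0, 1, 1, 1, 1, 0)

((0, 1, 0, 1, 1, 1, 1, 0),)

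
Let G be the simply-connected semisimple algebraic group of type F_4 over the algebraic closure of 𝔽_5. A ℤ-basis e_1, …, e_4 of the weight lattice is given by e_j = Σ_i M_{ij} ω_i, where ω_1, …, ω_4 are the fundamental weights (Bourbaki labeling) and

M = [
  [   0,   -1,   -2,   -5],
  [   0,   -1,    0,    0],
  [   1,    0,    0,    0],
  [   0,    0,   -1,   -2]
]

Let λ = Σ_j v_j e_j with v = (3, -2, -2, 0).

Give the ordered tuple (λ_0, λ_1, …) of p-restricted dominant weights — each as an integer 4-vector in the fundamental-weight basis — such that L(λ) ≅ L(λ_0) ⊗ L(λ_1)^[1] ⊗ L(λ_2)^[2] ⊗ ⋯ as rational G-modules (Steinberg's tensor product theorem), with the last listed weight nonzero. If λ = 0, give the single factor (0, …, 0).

Change of basis e → ω: c = M·v where v = (3, -2, -2, 0):
  c_1 = (0)·(3) + (-1)·(-2) + (-2)·(-2) + (-5)·(0) = 6
  c_2 = (0)·(3) + (-1)·(-2) + (0)·(-2) + (0)·(0) = 2
  c_3 = (1)·(3) + (0)·(-2) + (0)·(-2) + (0)·(0) = 3
  c_4 = (0)·(3) + (0)·(-2) + (-1)·(-2) + (-2)·(0) = 2
Writing each c_i in base p = 5:
  c_1 = 6 = 1·5^0 + 1·5^1
  c_2 = 2 = 2·5^0
  c_3 = 3 = 3·5^0
  c_4 = 2 = 2·5^0
λ_0 = (1, 2, 3, 2)
λ_1 = (1, 0, 0, 0)

((1, 2, 3, 2), (1, 0, 0, 0))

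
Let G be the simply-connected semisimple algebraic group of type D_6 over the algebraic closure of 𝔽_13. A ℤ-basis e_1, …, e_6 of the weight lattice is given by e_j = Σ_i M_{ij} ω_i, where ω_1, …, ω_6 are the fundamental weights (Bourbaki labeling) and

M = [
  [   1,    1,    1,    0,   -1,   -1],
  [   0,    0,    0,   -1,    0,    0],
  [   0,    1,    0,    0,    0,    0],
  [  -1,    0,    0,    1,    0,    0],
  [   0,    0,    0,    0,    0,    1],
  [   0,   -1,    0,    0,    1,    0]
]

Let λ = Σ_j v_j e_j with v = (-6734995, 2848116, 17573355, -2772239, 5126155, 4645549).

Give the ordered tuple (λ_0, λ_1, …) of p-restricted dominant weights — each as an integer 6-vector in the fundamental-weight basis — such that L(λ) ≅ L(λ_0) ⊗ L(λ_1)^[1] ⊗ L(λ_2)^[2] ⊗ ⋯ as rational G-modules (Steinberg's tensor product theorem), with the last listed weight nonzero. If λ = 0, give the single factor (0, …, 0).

Compute c_i = Σ_j M_{ij} v_j with v = (-6734995, 2848116, 17573355, -2772239, 5126155, 4645549):
  c_1 = (1)·(-6734995) + 1·2848116 + 1·17573355 + (0)·(-2772239) + (-1)·(5126155) + (-1)·(4645549) = 3914772
  c_2 = (0)·(-6734995) + 0·2848116 + 0·17573355 + (-1)·(-2772239) + 0·5126155 + 0·4645549 = 2772239
  c_3 = (0)·(-6734995) + 1·2848116 + 0·17573355 + (0)·(-2772239) + 0·5126155 + 0·4645549 = 2848116
  c_4 = (-1)·(-6734995) + 0·2848116 + 0·17573355 + (1)·(-2772239) + 0·5126155 + 0·4645549 = 3962756
  c_5 = (0)·(-6734995) + 0·2848116 + 0·17573355 + (0)·(-2772239) + 0·5126155 + 1·4645549 = 4645549
  c_6 = (0)·(-6734995) + (-1)·(2848116) + 0·17573355 + (0)·(-2772239) + 1·5126155 + 0·4645549 = 2278039
Base-13 expansion of each c_i:
  c_1 = 3914772 = 4·13^0 + 4·13^1 + 11·13^2 + 0·13^3 + 7·13^4 + 10·13^5
  c_2 = 2772239 = 2·13^0 + 10·13^1 + 10·13^2 + 0·13^3 + 6·13^4 + 7·13^5
  c_3 = 2848116 = 11·13^0 + 9·13^1 + 4·13^2 + 9·13^3 + 8·13^4 + 7·13^5
  c_4 = 3962756 = 5·13^0 + 3·13^1 + 9·13^2 + 9·13^3 + 8·13^4 + 10·13^5
  c_5 = 4645549 = 12·13^0 + 5·13^1 + 6·13^2 + 8·13^3 + 6·13^4 + 12·13^5
  c_6 = 2278039 = 10·13^0 + 6·13^1 + 11·13^2 + 9·13^3 + 1·13^4 + 6·13^5
λ_0 = (4, 2, 11, 5, 12, 10)
λ_1 = (4, 10, 9, 3, 5, 6)
λ_2 = (11, 10, 4, 9, 6, 11)
λ_3 = (0, 0, 9, 9, 8, 9)
λ_4 = (7, 6, 8, 8, 6, 1)
λ_5 = (10, 7, 7, 10, 12, 6)

((4, 2, 11, 5, 12, 10), (4, 10, 9, 3, 5, 6), (11, 10, 4, 9, 6, 11), (0, 0, 9, 9, 8, 9), (7, 6, 8, 8, 6, 1), (10, 7, 7, 10, 12, 6))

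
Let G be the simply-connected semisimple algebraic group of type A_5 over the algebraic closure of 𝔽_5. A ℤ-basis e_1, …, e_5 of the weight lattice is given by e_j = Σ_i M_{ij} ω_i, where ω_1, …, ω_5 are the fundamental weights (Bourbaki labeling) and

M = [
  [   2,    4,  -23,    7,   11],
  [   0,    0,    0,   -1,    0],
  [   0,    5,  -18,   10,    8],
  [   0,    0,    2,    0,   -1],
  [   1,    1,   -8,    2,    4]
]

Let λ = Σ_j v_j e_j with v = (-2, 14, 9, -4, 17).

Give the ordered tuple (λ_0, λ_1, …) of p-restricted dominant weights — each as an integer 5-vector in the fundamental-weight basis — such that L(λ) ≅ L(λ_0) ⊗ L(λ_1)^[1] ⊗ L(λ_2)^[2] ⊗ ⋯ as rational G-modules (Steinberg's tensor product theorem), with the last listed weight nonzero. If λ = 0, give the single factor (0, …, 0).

((4, 4, 4, 1, 0),)

Compute c_i = Σ_j M_{ij} v_j with v = (-2, 14, 9, -4, 17):
  c_1 = (2)·(-2) + 4·14 + (-23)·(9) + (7)·(-4) + 11·17 = 4
  c_2 = (0)·(-2) + 0·14 + 0·9 + (-1)·(-4) + 0·17 = 4
  c_3 = (0)·(-2) + 5·14 + (-18)·(9) + (10)·(-4) + 8·17 = 4
  c_4 = (0)·(-2) + 0·14 + 2·9 + (0)·(-4) + (-1)·(17) = 1
  c_5 = (1)·(-2) + 1·14 + (-8)·(9) + (2)·(-4) + 4·17 = 0
Expand coordinatewise in base 5:
  c_1 = 4 = 4·5^0
  c_2 = 4 = 4·5^0
  c_3 = 4 = 4·5^0
  c_4 = 1 = 1·5^0
  c_5 = 0
p-restricted factor λ_0 = (4, 4, 4, 1, 0)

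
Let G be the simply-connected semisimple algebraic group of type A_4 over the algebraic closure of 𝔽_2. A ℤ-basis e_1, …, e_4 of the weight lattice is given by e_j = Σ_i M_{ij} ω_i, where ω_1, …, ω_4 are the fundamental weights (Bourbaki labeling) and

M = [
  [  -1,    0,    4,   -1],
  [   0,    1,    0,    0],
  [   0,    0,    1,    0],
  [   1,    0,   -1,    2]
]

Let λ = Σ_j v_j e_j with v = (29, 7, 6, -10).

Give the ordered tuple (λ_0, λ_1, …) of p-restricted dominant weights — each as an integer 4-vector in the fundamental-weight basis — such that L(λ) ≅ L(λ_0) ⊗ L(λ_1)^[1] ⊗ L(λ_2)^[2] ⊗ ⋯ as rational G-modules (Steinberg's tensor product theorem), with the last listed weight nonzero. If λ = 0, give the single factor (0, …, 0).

Converting to the ω-basis (c_i = row i of M dotted with v = (29, 7, 6, -10)):
  c_1 = (-1)·(29) + (0)·(7) + (4)·(6) + (-1)·(-10) = 5
  c_2 = (0)·(29) + (1)·(7) + (0)·(6) + (0)·(-10) = 7
  c_3 = (0)·(29) + (0)·(7) + (1)·(6) + (0)·(-10) = 6
  c_4 = (1)·(29) + (0)·(7) + (-1)·(6) + (2)·(-10) = 3
Base-2 expansion of each c_i:
  c_1 = 5 = 1·2^0 + 0·2^1 + 1·2^2
  c_2 = 7 = 1·2^0 + 1·2^1 + 1·2^2
  c_3 = 6 = 0·2^0 + 1·2^1 + 1·2^2
  c_4 = 3 = 1·2^0 + 1·2^1
Factor λ_0 = (1, 1, 0, 1)
Factor λ_1 = (0, 1, 1, 1)
Factor λ_2 = (1, 1, 1, 0)

((1, 1, 0, 1), (0, 1, 1, 1), (1, 1, 1, 0))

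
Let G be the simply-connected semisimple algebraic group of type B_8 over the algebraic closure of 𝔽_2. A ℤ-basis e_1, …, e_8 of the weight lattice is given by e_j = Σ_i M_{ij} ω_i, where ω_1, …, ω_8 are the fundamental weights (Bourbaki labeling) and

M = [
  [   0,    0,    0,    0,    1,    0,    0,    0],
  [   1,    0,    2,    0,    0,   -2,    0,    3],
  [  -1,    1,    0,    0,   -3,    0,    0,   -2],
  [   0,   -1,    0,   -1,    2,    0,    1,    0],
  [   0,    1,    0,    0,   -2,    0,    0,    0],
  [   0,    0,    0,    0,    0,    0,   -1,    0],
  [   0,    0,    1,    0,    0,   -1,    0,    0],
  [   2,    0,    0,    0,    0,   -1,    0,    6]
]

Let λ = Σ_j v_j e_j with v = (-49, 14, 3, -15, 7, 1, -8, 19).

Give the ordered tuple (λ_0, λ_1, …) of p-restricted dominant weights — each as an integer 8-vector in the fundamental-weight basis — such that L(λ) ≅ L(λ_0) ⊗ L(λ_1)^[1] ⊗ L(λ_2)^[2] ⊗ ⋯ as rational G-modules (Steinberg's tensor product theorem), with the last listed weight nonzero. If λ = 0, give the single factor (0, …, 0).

((1, 0, 0, 1, 0, 0, 0, 1), (1, 0, 0, 1, 0, 0, 1, 1), (1, 1, 1, 1, 0, 0, 0, 1), (0, 1, 0, 0, 0, 1, 0, 1))

Change of basis e → ω: c = M·v where v = (-49, 14, 3, -15, 7, 1, -8, 19):
  c_1 = 0*-49 + 0*14 + 0*3 + 0*-15 + 1*7 + 0*1 + 0*-8 + 0*19 = 7
  c_2 = 1*-49 + 0*14 + 2*3 + 0*-15 + 0*7 + -2*1 + 0*-8 + 3*19 = 12
  c_3 = -1*-49 + 1*14 + 0*3 + 0*-15 + -3*7 + 0*1 + 0*-8 + -2*19 = 4
  c_4 = 0*-49 + -1*14 + 0*3 + -1*-15 + 2*7 + 0*1 + 1*-8 + 0*19 = 7
  c_5 = 0*-49 + 1*14 + 0*3 + 0*-15 + -2*7 + 0*1 + 0*-8 + 0*19 = 0
  c_6 = 0*-49 + 0*14 + 0*3 + 0*-15 + 0*7 + 0*1 + -1*-8 + 0*19 = 8
  c_7 = 0*-49 + 0*14 + 1*3 + 0*-15 + 0*7 + -1*1 + 0*-8 + 0*19 = 2
  c_8 = 2*-49 + 0*14 + 0*3 + 0*-15 + 0*7 + -1*1 + 0*-8 + 6*19 = 15
p = 2; digits c_i = Σ_j d_{ij}·2^j, 0 ≤ d_{ij} < 2:
  c_1 = 7 = 1·2^0 + 1·2^1 + 1·2^2
  c_2 = 12 = 0·2^0 + 0·2^1 + 1·2^2 + 1·2^3
  c_3 = 4 = 0·2^0 + 0·2^1 + 1·2^2
  c_4 = 7 = 1·2^0 + 1·2^1 + 1·2^2
  c_5 = 0
  c_6 = 8 = 0·2^0 + 0·2^1 + 0·2^2 + 1·2^3
  c_7 = 2 = 0·2^0 + 1·2^1
  c_8 = 15 = 1·2^0 + 1·2^1 + 1·2^2 + 1·2^3
λ_0 = (1, 0, 0, 1, 0, 0, 0, 1)
λ_1 = (1, 0, 0, 1, 0, 0, 1, 1)
λ_2 = (1, 1, 1, 1, 0, 0, 0, 1)
λ_3 = (0, 1, 0, 0, 0, 1, 0, 1)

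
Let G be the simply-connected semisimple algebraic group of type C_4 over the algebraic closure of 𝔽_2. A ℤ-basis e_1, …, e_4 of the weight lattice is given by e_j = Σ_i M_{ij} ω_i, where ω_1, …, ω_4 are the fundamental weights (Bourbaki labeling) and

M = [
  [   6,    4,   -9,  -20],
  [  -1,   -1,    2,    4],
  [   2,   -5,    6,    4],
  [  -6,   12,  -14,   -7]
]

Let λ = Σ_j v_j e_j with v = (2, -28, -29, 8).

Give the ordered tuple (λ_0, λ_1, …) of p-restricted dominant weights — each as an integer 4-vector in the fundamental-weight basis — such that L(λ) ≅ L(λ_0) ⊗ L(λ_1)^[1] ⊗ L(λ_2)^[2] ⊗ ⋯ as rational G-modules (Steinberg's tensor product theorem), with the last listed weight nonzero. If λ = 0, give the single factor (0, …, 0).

((1, 0, 0, 0), (0, 0, 1, 1))

Compute c_i = Σ_j M_{ij} v_j with v = (2, -28, -29, 8):
  c_1 = (6)·(2) + (4)·(-28) + (-9)·(-29) + (-20)·(8) = 1
  c_2 = (-1)·(2) + (-1)·(-28) + (2)·(-29) + (4)·(8) = 0
  c_3 = (2)·(2) + (-5)·(-28) + (6)·(-29) + (4)·(8) = 2
  c_4 = (-6)·(2) + (12)·(-28) + (-14)·(-29) + (-7)·(8) = 2
Base-2 expansion of each c_i:
  c_1 = 1 = 1·2^0
  c_2 = 0
  c_3 = 2 = 0·2^0 + 1·2^1
  c_4 = 2 = 0·2^0 + 1·2^1
Factor λ_0 = (1, 0, 0, 0)
Factor λ_1 = (0, 0, 1, 1)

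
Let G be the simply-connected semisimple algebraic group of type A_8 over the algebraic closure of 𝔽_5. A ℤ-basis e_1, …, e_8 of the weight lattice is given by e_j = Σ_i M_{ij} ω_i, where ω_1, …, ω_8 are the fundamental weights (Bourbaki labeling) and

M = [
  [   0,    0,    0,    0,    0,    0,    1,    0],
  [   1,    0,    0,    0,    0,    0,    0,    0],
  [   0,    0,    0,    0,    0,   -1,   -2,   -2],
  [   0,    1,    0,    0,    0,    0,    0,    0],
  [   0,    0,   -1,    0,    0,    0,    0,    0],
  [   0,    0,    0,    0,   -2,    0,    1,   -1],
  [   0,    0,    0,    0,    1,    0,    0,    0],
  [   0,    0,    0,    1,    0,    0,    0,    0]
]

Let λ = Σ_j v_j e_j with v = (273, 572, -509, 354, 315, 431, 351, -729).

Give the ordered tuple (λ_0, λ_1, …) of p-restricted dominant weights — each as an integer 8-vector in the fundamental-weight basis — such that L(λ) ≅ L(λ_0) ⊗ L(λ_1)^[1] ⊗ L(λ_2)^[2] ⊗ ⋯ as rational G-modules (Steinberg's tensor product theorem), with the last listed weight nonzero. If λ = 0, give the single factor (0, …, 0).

Change of basis e → ω: c = M·v where v = (273, 572, -509, 354, 315, 431, 351, -729):
  c_1 = (0)·(273) + (0)·(572) + (0)·(-509) + (0)·(354) + (0)·(315) + (0)·(431) + (1)·(351) + (0)·(-729) = 351
  c_2 = (1)·(273) + (0)·(572) + (0)·(-509) + (0)·(354) + (0)·(315) + (0)·(431) + (0)·(351) + (0)·(-729) = 273
  c_3 = (0)·(273) + (0)·(572) + (0)·(-509) + (0)·(354) + (0)·(315) + (-1)·(431) + (-2)·(351) + (-2)·(-729) = 325
  c_4 = (0)·(273) + (1)·(572) + (0)·(-509) + (0)·(354) + (0)·(315) + (0)·(431) + (0)·(351) + (0)·(-729) = 572
  c_5 = (0)·(273) + (0)·(572) + (-1)·(-509) + (0)·(354) + (0)·(315) + (0)·(431) + (0)·(351) + (0)·(-729) = 509
  c_6 = (0)·(273) + (0)·(572) + (0)·(-509) + (0)·(354) + (-2)·(315) + (0)·(431) + (1)·(351) + (-1)·(-729) = 450
  c_7 = (0)·(273) + (0)·(572) + (0)·(-509) + (0)·(354) + (1)·(315) + (0)·(431) + (0)·(351) + (0)·(-729) = 315
  c_8 = (0)·(273) + (0)·(572) + (0)·(-509) + (1)·(354) + (0)·(315) + (0)·(431) + (0)·(351) + (0)·(-729) = 354
Base-5 expansion of each c_i:
  c_1 = 351 = 1·5^0 + 0·5^1 + 4·5^2 + 2·5^3
  c_2 = 273 = 3·5^0 + 4·5^1 + 0·5^2 + 2·5^3
  c_3 = 325 = 0·5^0 + 0·5^1 + 3·5^2 + 2·5^3
  c_4 = 572 = 2·5^0 + 4·5^1 + 2·5^2 + 4·5^3
  c_5 = 509 = 4·5^0 + 1·5^1 + 0·5^2 + 4·5^3
  c_6 = 450 = 0·5^0 + 0·5^1 + 3·5^2 + 3·5^3
  c_7 = 315 = 0·5^0 + 3·5^1 + 2·5^2 + 2·5^3
  c_8 = 354 = 4·5^0 + 0·5^1 + 4·5^2 + 2·5^3
Factor λ_0 = (1, 3, 0, 2, 4, 0, 0, 4)
Factor λ_1 = (0, 4, 0, 4, 1, 0, 3, 0)
Factor λ_2 = (4, 0, 3, 2, 0, 3, 2, 4)
Factor λ_3 = (2, 2, 2, 4, 4, 3, 2, 2)

((1, 3, 0, 2, 4, 0, 0, 4), (0, 4, 0, 4, 1, 0, 3, 0), (4, 0, 3, 2, 0, 3, 2, 4), (2, 2, 2, 4, 4, 3, 2, 2))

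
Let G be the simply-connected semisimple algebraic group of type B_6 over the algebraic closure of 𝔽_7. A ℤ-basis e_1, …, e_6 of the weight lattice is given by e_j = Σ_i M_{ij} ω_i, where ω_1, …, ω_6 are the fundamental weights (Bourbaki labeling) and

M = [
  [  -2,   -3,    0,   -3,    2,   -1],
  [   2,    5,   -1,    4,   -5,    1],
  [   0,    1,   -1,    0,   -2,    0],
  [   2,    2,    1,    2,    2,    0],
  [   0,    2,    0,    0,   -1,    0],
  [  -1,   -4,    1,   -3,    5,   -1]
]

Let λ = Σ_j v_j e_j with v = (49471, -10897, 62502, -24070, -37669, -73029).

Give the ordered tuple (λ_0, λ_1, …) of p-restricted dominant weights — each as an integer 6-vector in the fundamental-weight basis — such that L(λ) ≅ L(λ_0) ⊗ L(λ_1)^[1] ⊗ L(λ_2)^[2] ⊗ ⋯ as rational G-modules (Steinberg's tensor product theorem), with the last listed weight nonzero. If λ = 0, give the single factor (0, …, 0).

In the fundamental-weight basis, λ has coordinates c = M·v (v = (49471, -10897, 62502, -24070, -37669, -73029)):
  c_1 = -2*49471 + -3*-10897 + 0*62502 + -3*-24070 + 2*-37669 + -1*-73029 = 3650
  c_2 = 2*49471 + 5*-10897 + -1*62502 + 4*-24070 + -5*-37669 + 1*-73029 = 991
  c_3 = 0*49471 + 1*-10897 + -1*62502 + 0*-24070 + -2*-37669 + 0*-73029 = 1939
  c_4 = 2*49471 + 2*-10897 + 1*62502 + 2*-24070 + 2*-37669 + 0*-73029 = 16172
  c_5 = 0*49471 + 2*-10897 + 0*62502 + 0*-24070 + -1*-37669 + 0*-73029 = 15875
  c_6 = -1*49471 + -4*-10897 + 1*62502 + -3*-24070 + 5*-37669 + -1*-73029 = 13513
Expand coordinatewise in base 7:
  c_1 = 3650 = 3·7^0 + 3·7^1 + 4·7^2 + 3·7^3 + 1·7^4
  c_2 = 991 = 4·7^0 + 1·7^1 + 6·7^2 + 2·7^3
  c_3 = 1939 = 0·7^0 + 4·7^1 + 4·7^2 + 5·7^3
  c_4 = 16172 = 2·7^0 + 0·7^1 + 1·7^2 + 5·7^3 + 6·7^4
  c_5 = 15875 = 6·7^0 + 6·7^1 + 1·7^2 + 4·7^3 + 6·7^4
  c_6 = 13513 = 3·7^0 + 5·7^1 + 2·7^2 + 4·7^3 + 5·7^4
λ_0 = (3, 4, 0, 2, 6, 3)
λ_1 = (3, 1, 4, 0, 6, 5)
λ_2 = (4, 6, 4, 1, 1, 2)
λ_3 = (3, 2, 5, 5, 4, 4)
λ_4 = (1, 0, 0, 6, 6, 5)

((3, 4, 0, 2, 6, 3), (3, 1, 4, 0, 6, 5), (4, 6, 4, 1, 1, 2), (3, 2, 5, 5, 4, 4), (1, 0, 0, 6, 6, 5))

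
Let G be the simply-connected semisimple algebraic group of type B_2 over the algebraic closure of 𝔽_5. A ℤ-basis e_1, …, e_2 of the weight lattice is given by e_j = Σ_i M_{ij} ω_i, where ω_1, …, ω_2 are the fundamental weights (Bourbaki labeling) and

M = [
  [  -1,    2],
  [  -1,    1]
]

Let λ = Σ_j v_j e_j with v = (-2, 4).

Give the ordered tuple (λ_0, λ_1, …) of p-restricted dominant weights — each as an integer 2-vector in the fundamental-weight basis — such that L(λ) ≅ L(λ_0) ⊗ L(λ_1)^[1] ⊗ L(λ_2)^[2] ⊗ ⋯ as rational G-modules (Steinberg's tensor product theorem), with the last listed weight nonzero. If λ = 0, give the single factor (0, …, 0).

((0, 1), (2, 1))

Change of basis e → ω: c = M·v where v = (-2, 4):
  c_1 = (-1)·(-2) + 2·4 = 10
  c_2 = (-1)·(-2) + 1·4 = 6
p = 5; digits c_i = Σ_j d_{ij}·5^j, 0 ≤ d_{ij} < 5:
  c_1 = 10 = 0·5^0 + 2·5^1
  c_2 = 6 = 1·5^0 + 1·5^1
Factor λ_0 = (0, 1)
Factor λ_1 = (2, 1)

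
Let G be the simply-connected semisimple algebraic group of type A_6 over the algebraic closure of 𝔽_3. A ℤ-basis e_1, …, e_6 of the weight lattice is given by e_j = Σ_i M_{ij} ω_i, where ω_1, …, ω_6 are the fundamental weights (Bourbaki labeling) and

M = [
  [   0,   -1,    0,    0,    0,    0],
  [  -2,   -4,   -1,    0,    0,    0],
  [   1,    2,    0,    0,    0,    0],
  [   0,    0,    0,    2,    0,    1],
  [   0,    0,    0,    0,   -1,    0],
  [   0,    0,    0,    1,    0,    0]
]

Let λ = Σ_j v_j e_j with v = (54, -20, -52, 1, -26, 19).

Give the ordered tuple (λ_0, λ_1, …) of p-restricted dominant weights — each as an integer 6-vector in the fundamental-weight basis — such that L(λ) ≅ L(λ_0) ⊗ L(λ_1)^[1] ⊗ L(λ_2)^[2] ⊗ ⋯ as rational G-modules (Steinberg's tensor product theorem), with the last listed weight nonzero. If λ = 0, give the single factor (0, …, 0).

((2, 0, 2, 0, 2, 1), (0, 2, 1, 1, 2, 0), (2, 2, 1, 2, 2, 0))

Compute c_i = Σ_j M_{ij} v_j with v = (54, -20, -52, 1, -26, 19):
  c_1 = 0·54 + (-1)·(-20) + (0)·(-52) + 0·1 + (0)·(-26) + 0·19 = 20
  c_2 = (-2)·(54) + (-4)·(-20) + (-1)·(-52) + 0·1 + (0)·(-26) + 0·19 = 24
  c_3 = 1·54 + (2)·(-20) + (0)·(-52) + 0·1 + (0)·(-26) + 0·19 = 14
  c_4 = 0·54 + (0)·(-20) + (0)·(-52) + 2·1 + (0)·(-26) + 1·19 = 21
  c_5 = 0·54 + (0)·(-20) + (0)·(-52) + 0·1 + (-1)·(-26) + 0·19 = 26
  c_6 = 0·54 + (0)·(-20) + (0)·(-52) + 1·1 + (0)·(-26) + 0·19 = 1
Expand coordinatewise in base 3:
  c_1 = 20 = 2·3^0 + 0·3^1 + 2·3^2
  c_2 = 24 = 0·3^0 + 2·3^1 + 2·3^2
  c_3 = 14 = 2·3^0 + 1·3^1 + 1·3^2
  c_4 = 21 = 0·3^0 + 1·3^1 + 2·3^2
  c_5 = 26 = 2·3^0 + 2·3^1 + 2·3^2
  c_6 = 1 = 1·3^0
p-restricted factor λ_0 = (2, 0, 2, 0, 2, 1)
p-restricted factor λ_1 = (0, 2, 1, 1, 2, 0)
p-restricted factor λ_2 = (2, 2, 1, 2, 2, 0)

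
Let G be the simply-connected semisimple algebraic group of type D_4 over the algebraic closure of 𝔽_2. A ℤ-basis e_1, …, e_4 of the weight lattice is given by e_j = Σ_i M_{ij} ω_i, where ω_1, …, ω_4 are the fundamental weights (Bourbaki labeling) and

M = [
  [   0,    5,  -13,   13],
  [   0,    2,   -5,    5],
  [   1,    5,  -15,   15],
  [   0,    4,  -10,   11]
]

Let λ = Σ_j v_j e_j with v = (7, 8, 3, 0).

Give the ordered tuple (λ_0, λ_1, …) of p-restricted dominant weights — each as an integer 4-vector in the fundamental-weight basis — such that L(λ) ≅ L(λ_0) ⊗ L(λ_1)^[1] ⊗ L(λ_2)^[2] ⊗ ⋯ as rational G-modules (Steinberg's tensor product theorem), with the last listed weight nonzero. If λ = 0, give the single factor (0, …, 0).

((1, 1, 0, 0), (0, 0, 1, 1))

Compute c_i = Σ_j M_{ij} v_j with v = (7, 8, 3, 0):
  c_1 = 0·7 + 5·8 + (-13)·(3) + 13·0 = 1
  c_2 = 0·7 + 2·8 + (-5)·(3) + 5·0 = 1
  c_3 = 1·7 + 5·8 + (-15)·(3) + 15·0 = 2
  c_4 = 0·7 + 4·8 + (-10)·(3) + 11·0 = 2
Writing each c_i in base p = 2:
  c_1 = 1 = 1·2^0
  c_2 = 1 = 1·2^0
  c_3 = 2 = 0·2^0 + 1·2^1
  c_4 = 2 = 0·2^0 + 1·2^1
λ_0 = (1, 1, 0, 0)
λ_1 = (0, 0, 1, 1)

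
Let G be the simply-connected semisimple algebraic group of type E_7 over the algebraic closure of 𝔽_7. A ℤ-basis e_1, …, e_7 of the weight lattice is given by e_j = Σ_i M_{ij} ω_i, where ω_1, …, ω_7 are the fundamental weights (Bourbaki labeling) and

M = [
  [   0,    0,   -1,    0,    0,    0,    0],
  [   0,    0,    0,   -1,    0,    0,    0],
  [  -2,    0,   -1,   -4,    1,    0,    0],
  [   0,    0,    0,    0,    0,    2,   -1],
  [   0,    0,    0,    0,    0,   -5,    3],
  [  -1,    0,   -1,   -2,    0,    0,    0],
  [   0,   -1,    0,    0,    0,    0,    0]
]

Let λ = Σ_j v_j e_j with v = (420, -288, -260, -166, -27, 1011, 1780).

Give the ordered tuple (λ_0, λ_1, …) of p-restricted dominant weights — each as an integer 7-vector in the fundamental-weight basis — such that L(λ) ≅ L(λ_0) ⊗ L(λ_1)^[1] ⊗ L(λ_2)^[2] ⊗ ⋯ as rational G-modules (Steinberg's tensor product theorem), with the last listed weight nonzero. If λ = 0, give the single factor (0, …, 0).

ω-coordinates c = M·v, v = (420, -288, -260, -166, -27, 1011, 1780):
  c_1 = 0·420 + (0)·(-288) + (-1)·(-260) + (0)·(-166) + (0)·(-27) + 0·1011 + 0·1780 = 260
  c_2 = 0·420 + (0)·(-288) + (0)·(-260) + (-1)·(-166) + (0)·(-27) + 0·1011 + 0·1780 = 166
  c_3 = (-2)·(420) + (0)·(-288) + (-1)·(-260) + (-4)·(-166) + (1)·(-27) + 0·1011 + 0·1780 = 57
  c_4 = 0·420 + (0)·(-288) + (0)·(-260) + (0)·(-166) + (0)·(-27) + 2·1011 + (-1)·(1780) = 242
  c_5 = 0·420 + (0)·(-288) + (0)·(-260) + (0)·(-166) + (0)·(-27) + (-5)·(1011) + 3·1780 = 285
  c_6 = (-1)·(420) + (0)·(-288) + (-1)·(-260) + (-2)·(-166) + (0)·(-27) + 0·1011 + 0·1780 = 172
  c_7 = 0·420 + (-1)·(-288) + (0)·(-260) + (0)·(-166) + (0)·(-27) + 0·1011 + 0·1780 = 288
p = 7; digits c_i = Σ_j d_{ij}·7^j, 0 ≤ d_{ij} < 7:
  c_1 = 260 = 1·7^0 + 2·7^1 + 5·7^2
  c_2 = 166 = 5·7^0 + 2·7^1 + 3·7^2
  c_3 = 57 = 1·7^0 + 1·7^1 + 1·7^2
  c_4 = 242 = 4·7^0 + 6·7^1 + 4·7^2
  c_5 = 285 = 5·7^0 + 5·7^1 + 5·7^2
  c_6 = 172 = 4·7^0 + 3·7^1 + 3·7^2
  c_7 = 288 = 1·7^0 + 6·7^1 + 5·7^2
p-restricted factor λ_0 = (1, 5, 1, 4, 5, 4, 1)
p-restricted factor λ_1 = (2, 2, 1, 6, 5, 3, 6)
p-restricted factor λ_2 = (5, 3, 1, 4, 5, 3, 5)

((1, 5, 1, 4, 5, 4, 1), (2, 2, 1, 6, 5, 3, 6), (5, 3, 1, 4, 5, 3, 5))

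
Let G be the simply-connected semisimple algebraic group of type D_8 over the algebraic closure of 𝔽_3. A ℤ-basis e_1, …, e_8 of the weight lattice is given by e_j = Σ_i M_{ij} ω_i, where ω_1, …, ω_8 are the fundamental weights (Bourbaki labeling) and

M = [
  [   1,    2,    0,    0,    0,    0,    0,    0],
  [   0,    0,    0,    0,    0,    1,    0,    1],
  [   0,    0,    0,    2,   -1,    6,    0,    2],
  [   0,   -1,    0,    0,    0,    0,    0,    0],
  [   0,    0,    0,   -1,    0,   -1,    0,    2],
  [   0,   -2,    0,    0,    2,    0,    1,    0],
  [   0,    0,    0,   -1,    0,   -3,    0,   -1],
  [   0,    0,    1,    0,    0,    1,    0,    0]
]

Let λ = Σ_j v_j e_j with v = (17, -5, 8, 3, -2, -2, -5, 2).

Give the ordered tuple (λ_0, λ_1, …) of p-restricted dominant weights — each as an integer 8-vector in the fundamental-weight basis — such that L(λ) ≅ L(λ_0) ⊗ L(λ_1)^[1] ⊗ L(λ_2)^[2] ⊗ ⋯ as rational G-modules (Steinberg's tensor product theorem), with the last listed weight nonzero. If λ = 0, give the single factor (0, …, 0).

Change of basis e → ω: c = M·v where v = (17, -5, 8, 3, -2, -2, -5, 2):
  c_1 = 1*17 + 2*-5 + 0*8 + 0*3 + 0*-2 + 0*-2 + 0*-5 + 0*2 = 7
  c_2 = 0*17 + 0*-5 + 0*8 + 0*3 + 0*-2 + 1*-2 + 0*-5 + 1*2 = 0
  c_3 = 0*17 + 0*-5 + 0*8 + 2*3 + -1*-2 + 6*-2 + 0*-5 + 2*2 = 0
  c_4 = 0*17 + -1*-5 + 0*8 + 0*3 + 0*-2 + 0*-2 + 0*-5 + 0*2 = 5
  c_5 = 0*17 + 0*-5 + 0*8 + -1*3 + 0*-2 + -1*-2 + 0*-5 + 2*2 = 3
  c_6 = 0*17 + -2*-5 + 0*8 + 0*3 + 2*-2 + 0*-2 + 1*-5 + 0*2 = 1
  c_7 = 0*17 + 0*-5 + 0*8 + -1*3 + 0*-2 + -3*-2 + 0*-5 + -1*2 = 1
  c_8 = 0*17 + 0*-5 + 1*8 + 0*3 + 0*-2 + 1*-2 + 0*-5 + 0*2 = 6
Base-3 expansion of each c_i:
  c_1 = 7 = 1·3^0 + 2·3^1
  c_2 = 0
  c_3 = 0
  c_4 = 5 = 2·3^0 + 1·3^1
  c_5 = 3 = 0·3^0 + 1·3^1
  c_6 = 1 = 1·3^0
  c_7 = 1 = 1·3^0
  c_8 = 6 = 0·3^0 + 2·3^1
λ_0 = (1, 0, 0, 2, 0, 1, 1, 0)
λ_1 = (2, 0, 0, 1, 1, 0, 0, 2)

((1, 0, 0, 2, 0, 1, 1, 0), (2, 0, 0, 1, 1, 0, 0, 2))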